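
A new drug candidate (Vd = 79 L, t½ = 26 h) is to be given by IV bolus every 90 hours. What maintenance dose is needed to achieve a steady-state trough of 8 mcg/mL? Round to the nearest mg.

τ/t½ = 90/26 ≈ 3.4615, so f = (1/2)^(90/26) ≈ 0.090776.
Cmin,ss = (D/Vd)·f/(1−f), so D = Cmin,ss·Vd·(1−f)/f.
D = 8 × 79 × (1−f)/f ≈ 8 × 79 × 10.01613 ≈ 6330.19 mg.

6330 mg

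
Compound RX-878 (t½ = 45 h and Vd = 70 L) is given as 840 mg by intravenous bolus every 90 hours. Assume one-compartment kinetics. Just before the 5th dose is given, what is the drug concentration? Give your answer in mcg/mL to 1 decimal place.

4.0 mcg/mL

f = (1/2)^(τ/t½) = (1/2)^(90/45) ≈ 0.2500.
C₀ = D/Vd = 840/70 ≈ 12.000 mcg/mL.
Before the 5th dose, 4 doses have been given. Superposition: Cmin = C₀·(f + f² + … + f^4).
≈ 12.000 × (0.2500 + 0.0625 + 0.0156 + 0.0039) ≈ 12.000 × 0.3320 ≈ 3.984 mcg/mL.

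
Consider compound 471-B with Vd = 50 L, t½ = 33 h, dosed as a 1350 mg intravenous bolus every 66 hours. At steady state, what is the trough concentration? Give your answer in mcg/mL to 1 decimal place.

9.0 mcg/mL

The dosing interval is 2 half-lives, so f = 2^(−2) = 0.25.
Accumulation ratio R = 1/(1 − f) = 1/0.75 = 4/3.
Single-dose peak C₀ = D/Vd = 1350/50 = 27 mcg/mL.
Steady-state peak Cmax,ss = C₀·R = 27 × 4/3 ≈ 36.000 mcg/mL.
Steady-state trough Cmin,ss = Cmax,ss·f ≈ 36.000 × 0.25 ≈ 9.000 mcg/mL.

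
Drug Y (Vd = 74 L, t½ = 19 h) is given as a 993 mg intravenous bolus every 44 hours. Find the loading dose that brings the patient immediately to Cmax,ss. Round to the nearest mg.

f = (1/2)^(44/19) ≈ 0.200853; accumulation ratio R = 1/(1−f) ≈ 1.25133.
Loading dose to hit Cmax,ss on first dose: D_load = D_maint·R ≈ 993 × 1.25133 ≈ 1242.57 mg.

1243 mg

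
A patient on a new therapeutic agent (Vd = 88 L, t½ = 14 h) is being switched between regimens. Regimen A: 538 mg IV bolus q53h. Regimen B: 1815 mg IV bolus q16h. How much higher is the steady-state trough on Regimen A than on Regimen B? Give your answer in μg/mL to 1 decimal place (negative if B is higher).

Regimen A: f = (1/2)^(53/14) ≈ 0.0725; Cmin,ss = (538/88)·f/(1−f) ≈ 0.478 μg/mL.
Regimen B: f = (1/2)^(16/14) ≈ 0.4529; Cmin,ss = (1815/88)·f/(1−f) ≈ 17.074 μg/mL.
Difference ≈ 0.478 − 17.074 ≈ -16.596 μg/mL.

-16.6 μg/mL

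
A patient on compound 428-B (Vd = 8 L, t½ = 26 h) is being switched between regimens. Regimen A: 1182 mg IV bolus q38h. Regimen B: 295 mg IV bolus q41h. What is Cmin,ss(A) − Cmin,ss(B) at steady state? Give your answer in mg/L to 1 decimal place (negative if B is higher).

Regimen A: f = (1/2)^(38/26) ≈ 0.3631; Cmin,ss = (1182/8)·f/(1−f) ≈ 84.233 mg/L.
Regimen B: f = (1/2)^(41/26) ≈ 0.3352; Cmin,ss = (295/8)·f/(1−f) ≈ 18.593 mg/L.
Difference ≈ 84.233 − 18.593 ≈ 65.640 mg/L.

65.6 mg/L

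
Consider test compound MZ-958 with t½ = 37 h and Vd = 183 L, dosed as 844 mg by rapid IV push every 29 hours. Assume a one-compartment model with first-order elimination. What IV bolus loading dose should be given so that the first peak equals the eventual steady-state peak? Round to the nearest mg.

2014 mg

f = (1/2)^(29/37) ≈ 0.580841; accumulation ratio R = 1/(1−f) ≈ 2.38573.
Loading dose to hit Cmax,ss on first dose: D_load = D_maint·R ≈ 844 × 2.38573 ≈ 2013.56 mg.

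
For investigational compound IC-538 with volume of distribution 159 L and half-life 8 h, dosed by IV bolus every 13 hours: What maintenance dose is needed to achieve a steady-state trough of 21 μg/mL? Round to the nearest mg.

τ/t½ = 13/8 ≈ 1.625, so f = (1/2)^(13/8) ≈ 0.324210.
Cmin,ss = (D/Vd)·f/(1−f), so D = Cmin,ss·Vd·(1−f)/f.
D = 21 × 159 × (1−f)/f ≈ 21 × 159 × 2.08442 ≈ 6959.88 mg.

6960 mg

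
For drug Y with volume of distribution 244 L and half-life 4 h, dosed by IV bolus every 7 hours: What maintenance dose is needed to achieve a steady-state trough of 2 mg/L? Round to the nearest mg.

τ/t½ = 7/4 ≈ 1.75, so f = (1/2)^(7/4) ≈ 0.297302.
Cmin,ss = (D/Vd)·f/(1−f), so D = Cmin,ss·Vd·(1−f)/f.
D = 2 × 244 × (1−f)/f ≈ 2 × 244 × 2.36358 ≈ 1153.43 mg.

1153 mg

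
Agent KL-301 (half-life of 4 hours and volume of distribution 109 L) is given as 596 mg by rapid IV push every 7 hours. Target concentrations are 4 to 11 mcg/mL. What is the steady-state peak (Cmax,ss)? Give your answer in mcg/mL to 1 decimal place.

k = ln2/t½ = ln2/4 ≈ 0.173287 h⁻¹; fraction remaining f = e^(−kτ) = e^(−0.173287×7) ≈ 0.2973.
Accumulation ratio R = 1/(1 − f) ≈ 1/0.7027 ≈ 1.4231.
Each bolus raises the concentration by D/Vd = 596/109 ≈ 5.468 mcg/mL.
Cmax,ss = C₀/(1 − f) ≈ 5.468/0.7027 ≈ 7.781 mcg/mL.
Peak 7.8 mcg/mL vs MTC 11 mcg/mL: below toxic threshold.

7.8 mcg/mL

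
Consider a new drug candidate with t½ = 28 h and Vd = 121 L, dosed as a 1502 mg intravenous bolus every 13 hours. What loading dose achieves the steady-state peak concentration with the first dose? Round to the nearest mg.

5458 mg

f = (1/2)^(13/28) ≈ 0.724830; accumulation ratio R = 1/(1−f) ≈ 3.63412.
Loading dose to hit Cmax,ss on first dose: D_load = D_maint·R ≈ 1502 × 3.63412 ≈ 5458.45 mg.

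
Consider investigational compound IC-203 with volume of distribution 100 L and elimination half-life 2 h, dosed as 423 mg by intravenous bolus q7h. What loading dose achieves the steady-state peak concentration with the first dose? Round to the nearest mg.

f = (1/2)^(7/2) ≈ 0.088388; accumulation ratio R = 1/(1−f) ≈ 1.09696.
Loading dose to hit Cmax,ss on first dose: D_load = D_maint·R ≈ 423 × 1.09696 ≈ 464.01 mg.

464 mg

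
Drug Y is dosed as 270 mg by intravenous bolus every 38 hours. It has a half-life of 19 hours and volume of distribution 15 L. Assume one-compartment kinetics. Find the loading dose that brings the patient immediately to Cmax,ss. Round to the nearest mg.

360 mg

f = (1/2)^(38/19) ≈ 0.250000; accumulation ratio R = 1/(1−f) ≈ 1.33333.
Loading dose to hit Cmax,ss on first dose: D_load = D_maint·R ≈ 270 × 1.33333 ≈ 360.00 mg.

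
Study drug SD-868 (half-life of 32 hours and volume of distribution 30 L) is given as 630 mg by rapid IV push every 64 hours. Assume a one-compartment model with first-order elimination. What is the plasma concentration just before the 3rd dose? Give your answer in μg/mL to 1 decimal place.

6.6 μg/mL

f = (1/2)^(τ/t½) = (1/2)^(64/32) ≈ 0.2500.
C₀ = D/Vd = 630/30 ≈ 21.000 μg/mL.
Before the 3rd dose, 2 doses have been given. Superposition: Cmin = C₀·(f + f²).
≈ 21.000 × (0.2500 + 0.0625) ≈ 21.000 × 0.3125 ≈ 6.562 μg/mL.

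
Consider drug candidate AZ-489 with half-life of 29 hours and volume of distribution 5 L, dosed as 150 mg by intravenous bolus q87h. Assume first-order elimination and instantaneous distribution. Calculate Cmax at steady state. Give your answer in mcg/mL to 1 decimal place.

τ = 87 h = 3 half-lives, so f = (1/2)^3 = 0.125.
At steady state, R = 1/(1 − 0.125) = 8/7.
Single-dose peak C₀ = D/Vd = 150/5 = 30 mcg/mL.
Steady-state peak Cmax,ss = C₀·R = 30 × 8/7 ≈ 34.286 mcg/mL.

34.3 mcg/mL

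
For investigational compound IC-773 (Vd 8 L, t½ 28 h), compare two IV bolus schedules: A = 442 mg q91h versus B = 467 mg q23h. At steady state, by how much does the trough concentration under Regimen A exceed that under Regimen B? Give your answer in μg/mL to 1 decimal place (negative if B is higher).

-69.6 μg/mL

Regimen A: f = (1/2)^(91/28) ≈ 0.1051; Cmin,ss = (442/8)·f/(1−f) ≈ 6.489 μg/mL.
Regimen B: f = (1/2)^(23/28) ≈ 0.5659; Cmin,ss = (467/8)·f/(1−f) ≈ 76.099 μg/mL.
Difference ≈ 6.489 − 76.099 ≈ -69.610 μg/mL.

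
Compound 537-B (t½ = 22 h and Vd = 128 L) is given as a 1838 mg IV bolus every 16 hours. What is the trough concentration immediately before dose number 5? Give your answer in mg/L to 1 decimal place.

19.0 mg/L

f = (1/2)^(τ/t½) = (1/2)^(16/22) ≈ 0.6040.
C₀ = D/Vd = 1838/128 ≈ 14.359 mg/L.
Before the 5th dose, 4 doses have been given. Superposition: Cmin = C₀·(f + f² + … + f^4).
≈ 14.359 × (0.6040 + 0.3648 + 0.2203 + 0.1331) ≈ 14.359 × 1.3222 ≈ 18.985 mg/L.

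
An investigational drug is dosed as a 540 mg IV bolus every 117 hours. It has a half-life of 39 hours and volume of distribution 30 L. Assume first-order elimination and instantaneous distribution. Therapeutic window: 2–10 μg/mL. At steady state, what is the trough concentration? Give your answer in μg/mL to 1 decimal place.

2.6 μg/mL

The dosing interval is 3 half-lives, so f = 2^(−3) = 0.125.
At steady state, R = 1/(1 − 0.125) = 8/7.
Single-dose peak C₀ = D/Vd = 540/30 = 18 μg/mL.
Steady-state peak Cmax,ss = C₀·R = 18 × 8/7 ≈ 20.571 μg/mL.
Steady-state trough Cmin,ss = Cmax,ss·f ≈ 20.571 × 0.125 ≈ 2.571 μg/mL.
Trough 2.6 μg/mL vs MEC 2 μg/mL: adequate.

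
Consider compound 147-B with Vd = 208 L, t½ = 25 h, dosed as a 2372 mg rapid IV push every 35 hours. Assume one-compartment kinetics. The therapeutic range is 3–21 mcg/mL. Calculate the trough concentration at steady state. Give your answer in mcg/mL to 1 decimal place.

7.0 mcg/mL

k = ln2/t½ = ln2/25 ≈ 0.027726 h⁻¹; fraction remaining f = e^(−kτ) = e^(−0.027726×35) ≈ 0.3789.
At steady state, accumulation factor R = 1/(1 − e^(−kτ)) ≈ 1.6100.
Single-dose peak C₀ = D/Vd = 2372/208 ≈ 11.404 mcg/mL.
Steady-state peak Cmax,ss = C₀·R ≈ 11.404 × 1.6100 ≈ 18.360 mcg/mL.
Steady-state trough Cmin,ss = Cmax,ss·f ≈ 18.360 × 0.3789 ≈ 6.957 mcg/mL.
Trough 7.0 mcg/mL vs MEC 3 mcg/mL: adequate.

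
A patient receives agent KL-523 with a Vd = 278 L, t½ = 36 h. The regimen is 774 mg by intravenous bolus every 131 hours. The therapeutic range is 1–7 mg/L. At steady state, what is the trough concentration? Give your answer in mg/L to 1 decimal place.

Over one 131-h interval, 131/36 ≈ 3.6389 half-lives elapse, leaving f ≈ 0.0803 of each dose.
Accumulation ratio R = 1/(1 − f) ≈ 1/0.9197 ≈ 1.0873.
Each bolus raises the concentration by D/Vd = 774/278 ≈ 2.784 mg/L.
Steady-state peak Cmax,ss = C₀·R ≈ 2.784 × 1.0873 ≈ 3.027 mg/L.
Steady-state trough Cmin,ss = Cmax,ss·f ≈ 3.027 × 0.0803 ≈ 0.243 mg/L.
Trough 0.2 mg/L vs MEC 1 mg/L: subtherapeutic.

0.2 mg/L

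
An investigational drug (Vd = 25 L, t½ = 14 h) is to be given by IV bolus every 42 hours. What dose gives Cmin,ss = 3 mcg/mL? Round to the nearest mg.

525 mg

τ/t½ = 42/14 ≈ 3, so f = (1/2)^(42/14) ≈ 0.125000.
Cmin,ss = (D/Vd)·f/(1−f), so D = Cmin,ss·Vd·(1−f)/f.
D = 3 × 25 × (1−f)/f ≈ 3 × 25 × 7.00000 ≈ 525.00 mg.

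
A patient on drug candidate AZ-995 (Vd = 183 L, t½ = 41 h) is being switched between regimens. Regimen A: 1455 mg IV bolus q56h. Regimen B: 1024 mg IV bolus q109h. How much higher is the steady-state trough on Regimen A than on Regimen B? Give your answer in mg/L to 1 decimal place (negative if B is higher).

Regimen A: f = (1/2)^(56/41) ≈ 0.3880; Cmin,ss = (1455/183)·f/(1−f) ≈ 5.041 mg/L.
Regimen B: f = (1/2)^(109/41) ≈ 0.1584; Cmin,ss = (1024/183)·f/(1−f) ≈ 1.053 mg/L.
Difference ≈ 5.041 − 1.053 ≈ 3.988 mg/L.

4.0 mg/L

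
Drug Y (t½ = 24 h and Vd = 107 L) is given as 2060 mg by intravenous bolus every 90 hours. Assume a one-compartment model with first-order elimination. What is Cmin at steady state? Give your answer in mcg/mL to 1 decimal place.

τ/t½ = 90/24 ≈ 3.75, so fraction remaining f = (1/2)^(90/24) ≈ 0.0743.
Single-dose peak C₀ = D/Vd = 2060/107 ≈ 19.252 mcg/mL.
Steady-state trough Cmin,ss = C₀·f/(1−f) ≈ 19.252 × 0.0743/0.9257 ≈ 1.545 mcg/mL.

1.5 mcg/mL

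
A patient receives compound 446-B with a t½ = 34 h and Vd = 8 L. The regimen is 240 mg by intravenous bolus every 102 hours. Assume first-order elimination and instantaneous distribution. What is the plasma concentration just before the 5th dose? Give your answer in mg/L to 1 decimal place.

4.3 mg/L

f = (1/2)^(τ/t½) = (1/2)^(102/34) ≈ 0.1250.
C₀ = D/Vd = 240/8 ≈ 30.000 mg/L.
Before the 5th dose, 4 doses have been given. Superposition: Cmin = C₀·(f + f² + … + f^4).
≈ 30.000 × (0.1250 + 0.0156 + 0.0020 + 0.0002) ≈ 30.000 × 0.1428 ≈ 4.284 mg/L.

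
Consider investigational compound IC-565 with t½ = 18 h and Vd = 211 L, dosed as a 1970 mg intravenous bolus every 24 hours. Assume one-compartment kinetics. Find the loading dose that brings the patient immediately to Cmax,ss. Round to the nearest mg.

f = (1/2)^(24/18) ≈ 0.396850; accumulation ratio R = 1/(1−f) ≈ 1.65796.
Loading dose to hit Cmax,ss on first dose: D_load = D_maint·R ≈ 1970 × 1.65796 ≈ 3266.18 mg.

3266 mg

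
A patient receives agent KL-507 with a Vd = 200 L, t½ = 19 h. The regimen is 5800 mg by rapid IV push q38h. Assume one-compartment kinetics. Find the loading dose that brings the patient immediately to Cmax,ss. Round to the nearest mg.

7733 mg

f = (1/2)^(38/19) ≈ 0.250000; accumulation ratio R = 1/(1−f) ≈ 1.33333.
Loading dose to hit Cmax,ss on first dose: D_load = D_maint·R ≈ 5800 × 1.33333 ≈ 7733.31 mg.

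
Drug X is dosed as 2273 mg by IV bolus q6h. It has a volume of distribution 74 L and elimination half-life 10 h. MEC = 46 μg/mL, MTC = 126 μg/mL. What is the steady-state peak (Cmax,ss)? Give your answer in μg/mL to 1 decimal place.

τ/t½ = 6/10 ≈ 0.6, so fraction remaining f = (1/2)^(6/10) ≈ 0.6598.
At steady state, accumulation factor R = 1/(1 − e^(−kτ)) ≈ 2.9394.
Single-dose peak C₀ = D/Vd = 2273/74 ≈ 30.716 μg/mL.
Steady-state peak Cmax,ss = C₀·R ≈ 30.716 × 2.9394 ≈ 90.287 μg/mL.
Peak 90.3 μg/mL vs MTC 126 μg/mL: below toxic threshold.

90.3 μg/mL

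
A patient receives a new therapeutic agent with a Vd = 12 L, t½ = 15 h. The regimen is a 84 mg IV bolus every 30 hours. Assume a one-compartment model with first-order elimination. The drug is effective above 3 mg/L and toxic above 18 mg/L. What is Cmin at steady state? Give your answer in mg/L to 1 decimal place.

The dosing interval is 2 half-lives, so f = 2^(−2) = 0.25.
Accumulation ratio R = 1/(1 − f) = 1/0.75 = 4/3.
Single-dose peak C₀ = D/Vd = 84/12 = 7 mg/L.
Steady-state peak Cmax,ss = C₀·R = 7 × 4/3 ≈ 9.333 mg/L.
Steady-state trough Cmin,ss = Cmax,ss·f ≈ 9.333 × 0.25 ≈ 2.333 mg/L.
Trough 2.3 mg/L vs MEC 3 mg/L: subtherapeutic.

2.3 mg/L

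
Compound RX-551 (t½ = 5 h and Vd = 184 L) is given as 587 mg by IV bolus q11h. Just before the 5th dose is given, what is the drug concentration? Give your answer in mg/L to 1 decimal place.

0.9 mg/L

f = (1/2)^(τ/t½) = (1/2)^(11/5) ≈ 0.2176.
C₀ = D/Vd = 587/184 ≈ 3.190 mg/L.
Before the 5th dose, 4 doses have been given. Superposition: Cmin = C₀·(f + f² + … + f^4).
≈ 3.190 × (0.2176 + 0.0473 + 0.0103 + 0.0022) ≈ 3.190 × 0.2774 ≈ 0.885 mg/L.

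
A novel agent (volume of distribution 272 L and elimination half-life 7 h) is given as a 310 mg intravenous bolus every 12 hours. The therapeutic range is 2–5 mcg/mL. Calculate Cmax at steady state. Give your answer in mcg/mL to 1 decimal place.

1.6 mcg/mL

τ/t½ = 12/7 ≈ 1.7143, so fraction remaining f = (1/2)^(12/7) ≈ 0.3048.
Accumulation ratio R = 1/(1 − f) ≈ 1/0.6952 ≈ 1.4384.
Each bolus raises the concentration by D/Vd = 310/272 ≈ 1.140 mcg/mL.
Steady-state peak Cmax,ss = C₀·R ≈ 1.140 × 1.4384 ≈ 1.640 mcg/mL.
Peak 1.6 mcg/mL vs MTC 5 mcg/mL: below toxic threshold.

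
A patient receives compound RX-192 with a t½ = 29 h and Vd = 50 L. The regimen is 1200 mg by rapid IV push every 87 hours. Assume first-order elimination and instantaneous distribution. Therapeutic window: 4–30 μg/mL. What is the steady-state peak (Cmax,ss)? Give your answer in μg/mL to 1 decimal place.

τ = 87 h = 3 half-lives, so f = (1/2)^3 = 0.125.
At steady state, R = 1/(1 − 0.125) = 8/7.
Single-dose peak C₀ = D/Vd = 1200/50 = 24 μg/mL.
Steady-state peak Cmax,ss = C₀·R = 24 × 8/7 ≈ 27.429 μg/mL.
Peak 27.4 μg/mL vs MTC 30 μg/mL: below toxic threshold.

27.4 μg/mL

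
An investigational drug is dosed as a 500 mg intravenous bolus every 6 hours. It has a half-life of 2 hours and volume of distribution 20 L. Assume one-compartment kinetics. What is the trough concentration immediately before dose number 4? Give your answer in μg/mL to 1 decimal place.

f = (1/2)^(τ/t½) = (1/2)^(6/2) ≈ 0.1250.
C₀ = D/Vd = 500/20 ≈ 25.000 μg/mL.
Before the 4th dose, 3 doses have been given. Superposition: Cmin = C₀·(f + f² + … + f^3).
≈ 25.000 × (0.1250 + 0.0156 + 0.0020) ≈ 25.000 × 0.1426 ≈ 3.565 μg/mL.

3.6 μg/mL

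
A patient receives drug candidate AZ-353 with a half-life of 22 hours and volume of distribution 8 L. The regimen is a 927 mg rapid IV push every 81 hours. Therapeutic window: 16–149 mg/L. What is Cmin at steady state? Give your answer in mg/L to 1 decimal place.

9.8 mg/L

Over one 81-h interval, 81/22 ≈ 3.6818 half-lives elapse, leaving f ≈ 0.0779 of each dose.
Accumulation ratio R = 1/(1 − f) ≈ 1/0.9221 ≈ 1.0845.
Single-dose peak C₀ = D/Vd = 927/8 ≈ 115.875 mg/L.
Steady-state peak Cmax,ss = C₀·R ≈ 115.875 × 1.0845 ≈ 125.666 mg/L.
Steady-state trough Cmin,ss = Cmax,ss·f ≈ 125.666 × 0.0779 ≈ 9.789 mg/L.
Trough 9.8 mg/L vs MEC 16 mg/L: subtherapeutic.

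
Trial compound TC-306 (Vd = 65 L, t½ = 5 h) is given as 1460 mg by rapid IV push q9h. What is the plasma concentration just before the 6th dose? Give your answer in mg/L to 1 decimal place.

f = (1/2)^(τ/t½) = (1/2)^(9/5) ≈ 0.2872.
C₀ = D/Vd = 1460/65 ≈ 22.462 mg/L.
Before the 6th dose, 5 doses have been given. Superposition: Cmin = C₀·(f + f² + … + f^5).
≈ 22.462 × (0.2872 + 0.0825 + 0.0237 + 0.0068 + 0.0020) ≈ 22.462 × 0.4022 ≈ 9.034 mg/L.

9.0 mg/L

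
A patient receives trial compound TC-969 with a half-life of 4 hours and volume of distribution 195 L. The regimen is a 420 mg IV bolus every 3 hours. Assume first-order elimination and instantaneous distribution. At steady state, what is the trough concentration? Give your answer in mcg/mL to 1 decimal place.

τ/t½ = 3/4 ≈ 0.75, so fraction remaining f = (1/2)^(3/4) ≈ 0.5946.
Single-dose peak C₀ = D/Vd = 420/195 ≈ 2.154 mcg/mL.
Steady-state trough Cmin,ss = C₀·f/(1−f) ≈ 2.154 × 0.5946/0.4054 ≈ 3.159 mcg/mL.

3.2 mcg/mL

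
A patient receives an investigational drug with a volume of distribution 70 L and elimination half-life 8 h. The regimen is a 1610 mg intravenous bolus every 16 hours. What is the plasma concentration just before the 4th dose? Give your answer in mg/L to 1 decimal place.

f = (1/2)^(τ/t½) = (1/2)^(16/8) ≈ 0.2500.
C₀ = D/Vd = 1610/70 ≈ 23.000 mg/L.
Before the 4th dose, 3 doses have been given. Superposition: Cmin = C₀·(f + f² + … + f^3).
≈ 23.000 × (0.2500 + 0.0625 + 0.0156) ≈ 23.000 × 0.3281 ≈ 7.546 mg/L.

7.5 mg/L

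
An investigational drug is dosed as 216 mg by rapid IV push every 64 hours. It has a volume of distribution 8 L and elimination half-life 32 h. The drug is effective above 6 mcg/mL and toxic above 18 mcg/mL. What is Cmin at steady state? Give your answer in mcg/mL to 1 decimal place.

τ = 64 h = 2 half-lives, so f = (1/2)^2 = 0.25.
Accumulation ratio R = 1/(1 − f) = 1/0.75 = 4/3.
Single-dose peak C₀ = D/Vd = 216/8 = 27 mcg/mL.
Steady-state peak Cmax,ss = C₀·R = 27 × 4/3 ≈ 36.000 mcg/mL.
Steady-state trough Cmin,ss = Cmax,ss·f ≈ 36.000 × 0.25 ≈ 9.000 mcg/mL.
Trough 9.0 mcg/mL vs MEC 6 mcg/mL: adequate.

9.0 mcg/mL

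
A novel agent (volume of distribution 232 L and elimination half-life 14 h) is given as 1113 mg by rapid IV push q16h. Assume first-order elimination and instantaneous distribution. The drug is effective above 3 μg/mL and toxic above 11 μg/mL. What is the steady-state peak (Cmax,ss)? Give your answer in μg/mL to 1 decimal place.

8.8 μg/mL

Over one 16-h interval, 16/14 ≈ 1.1429 half-lives elapse, leaving f ≈ 0.4529 of each dose.
Accumulation ratio R = 1/(1 − f) ≈ 1/0.5471 ≈ 1.8278.
Each bolus raises the concentration by D/Vd = 1113/232 ≈ 4.797 μg/mL.
Steady-state peak Cmax,ss = C₀·R ≈ 4.797 × 1.8278 ≈ 8.768 μg/mL.
Peak 8.8 μg/mL vs MTC 11 μg/mL: below toxic threshold.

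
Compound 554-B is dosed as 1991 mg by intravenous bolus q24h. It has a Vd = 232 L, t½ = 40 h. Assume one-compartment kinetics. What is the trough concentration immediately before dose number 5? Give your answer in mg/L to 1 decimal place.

f = (1/2)^(τ/t½) = (1/2)^(24/40) ≈ 0.6598.
C₀ = D/Vd = 1991/232 ≈ 8.582 mg/L.
Before the 5th dose, 4 doses have been given. Superposition: Cmin = C₀·(f + f² + … + f^4).
≈ 8.582 × (0.6598 + 0.4353 + 0.2872 + 0.1895) ≈ 8.582 × 1.5718 ≈ 13.489 mg/L.

13.5 mg/L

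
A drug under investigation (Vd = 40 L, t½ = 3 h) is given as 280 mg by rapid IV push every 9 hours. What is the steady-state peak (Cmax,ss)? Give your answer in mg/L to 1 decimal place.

The dosing interval is 3 half-lives, so f = 2^(−3) = 0.125.
Accumulation ratio R = 1/(1 − f) = 1/0.875 = 8/7.
Single-dose peak C₀ = D/Vd = 280/40 = 7 mg/L.
Steady-state peak Cmax,ss = C₀·R = 7 × 8/7 ≈ 8.000 mg/L.

8.0 mg/L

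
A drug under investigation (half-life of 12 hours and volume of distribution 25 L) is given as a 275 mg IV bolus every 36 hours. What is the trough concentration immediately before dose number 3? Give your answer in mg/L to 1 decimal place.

1.5 mg/L

f = (1/2)^(τ/t½) = (1/2)^(36/12) ≈ 0.1250.
C₀ = D/Vd = 275/25 ≈ 11.000 mg/L.
Before the 3rd dose, 2 doses have been given. Superposition: Cmin = C₀·(f + f²).
≈ 11.000 × (0.1250 + 0.0156) ≈ 11.000 × 0.1406 ≈ 1.547 mg/L.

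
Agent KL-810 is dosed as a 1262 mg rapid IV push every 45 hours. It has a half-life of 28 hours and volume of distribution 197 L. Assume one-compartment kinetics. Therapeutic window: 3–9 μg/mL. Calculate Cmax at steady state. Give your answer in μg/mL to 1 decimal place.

τ/t½ = 45/28 ≈ 1.6071, so fraction remaining f = (1/2)^(45/28) ≈ 0.3282.
Accumulation ratio R = 1/(1 − f) ≈ 1/0.6718 ≈ 1.4885.
Single-dose peak C₀ = D/Vd = 1262/197 ≈ 6.406 μg/mL.
Cmax,ss = C₀/(1 − f) ≈ 6.406/0.6718 ≈ 9.536 μg/mL.
Peak 9.5 μg/mL vs MTC 9 μg/mL: exceeds toxic threshold.

9.5 μg/mL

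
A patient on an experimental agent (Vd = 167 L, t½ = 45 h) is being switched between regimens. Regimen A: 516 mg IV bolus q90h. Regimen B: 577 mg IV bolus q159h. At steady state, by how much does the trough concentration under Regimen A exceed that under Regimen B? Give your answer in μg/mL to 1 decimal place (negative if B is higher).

0.7 μg/mL

Regimen A: f = (1/2)^(90/45) ≈ 0.2500; Cmin,ss = (516/167)·f/(1−f) ≈ 1.030 μg/mL.
Regimen B: f = (1/2)^(159/45) ≈ 0.0864; Cmin,ss = (577/167)·f/(1−f) ≈ 0.327 μg/mL.
Difference ≈ 1.030 − 0.327 ≈ 0.703 μg/mL.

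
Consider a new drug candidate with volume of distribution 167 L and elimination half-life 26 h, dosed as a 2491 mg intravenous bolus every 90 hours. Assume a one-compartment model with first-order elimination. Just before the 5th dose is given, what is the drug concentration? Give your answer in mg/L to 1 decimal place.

f = (1/2)^(τ/t½) = (1/2)^(90/26) ≈ 0.0908.
C₀ = D/Vd = 2491/167 ≈ 14.916 mg/L.
Before the 5th dose, 4 doses have been given. Superposition: Cmin = C₀·(f + f² + … + f^4).
≈ 14.916 × (0.0908 + 0.0082 + 0.0007 + 0.0001) ≈ 14.916 × 0.0998 ≈ 1.489 mg/L.

1.5 mg/L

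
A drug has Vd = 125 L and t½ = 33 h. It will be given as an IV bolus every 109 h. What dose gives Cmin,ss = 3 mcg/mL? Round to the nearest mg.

3326 mg

τ/t½ = 109/33 ≈ 3.303, so f = (1/2)^(109/33) ≈ 0.101319.
Cmin,ss = (D/Vd)·f/(1−f), so D = Cmin,ss·Vd·(1−f)/f.
D = 3 × 125 × (1−f)/f ≈ 3 × 125 × 8.86982 ≈ 3326.18 mg.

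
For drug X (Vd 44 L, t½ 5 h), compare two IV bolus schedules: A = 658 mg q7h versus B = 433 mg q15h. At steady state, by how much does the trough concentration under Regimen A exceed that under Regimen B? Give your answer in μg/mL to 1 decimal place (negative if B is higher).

7.7 μg/mL

Regimen A: f = (1/2)^(7/5) ≈ 0.3789; Cmin,ss = (658/44)·f/(1−f) ≈ 9.123 μg/mL.
Regimen B: f = (1/2)^(15/5) ≈ 0.1250; Cmin,ss = (433/44)·f/(1−f) ≈ 1.406 μg/mL.
Difference ≈ 9.123 − 1.406 ≈ 7.717 μg/mL.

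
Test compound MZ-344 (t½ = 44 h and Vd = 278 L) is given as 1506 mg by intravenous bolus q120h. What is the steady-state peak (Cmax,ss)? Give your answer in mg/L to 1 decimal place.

6.4 mg/L

Over one 120-h interval, 120/44 ≈ 2.7273 half-lives elapse, leaving f ≈ 0.1510 of each dose.
At steady state, accumulation factor R = 1/(1 − e^(−kτ)) ≈ 1.1779.
Single-dose peak C₀ = D/Vd = 1506/278 ≈ 5.417 mg/L.
Steady-state peak Cmax,ss = C₀·R ≈ 5.417 × 1.1779 ≈ 6.381 mg/L.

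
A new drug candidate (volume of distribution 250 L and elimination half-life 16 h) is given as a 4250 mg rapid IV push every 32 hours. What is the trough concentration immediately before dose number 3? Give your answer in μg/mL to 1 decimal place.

f = (1/2)^(τ/t½) = (1/2)^(32/16) ≈ 0.2500.
C₀ = D/Vd = 4250/250 ≈ 17.000 μg/mL.
Before the 3rd dose, 2 doses have been given. Superposition: Cmin = C₀·(f + f²).
≈ 17.000 × (0.2500 + 0.0625) ≈ 17.000 × 0.3125 ≈ 5.312 μg/mL.

5.3 μg/mL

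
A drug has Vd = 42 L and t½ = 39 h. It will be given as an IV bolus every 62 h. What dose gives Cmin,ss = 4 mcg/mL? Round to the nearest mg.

338 mg

τ/t½ = 62/39 ≈ 1.5897, so f = (1/2)^(62/39) ≈ 0.332230.
Cmin,ss = (D/Vd)·f/(1−f), so D = Cmin,ss·Vd·(1−f)/f.
D = 4 × 42 × (1−f)/f ≈ 4 × 42 × 2.00996 ≈ 337.67 mg.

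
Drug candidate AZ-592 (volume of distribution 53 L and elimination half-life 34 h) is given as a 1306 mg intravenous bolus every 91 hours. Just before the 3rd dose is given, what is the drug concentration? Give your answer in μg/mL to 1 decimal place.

f = (1/2)^(τ/t½) = (1/2)^(91/34) ≈ 0.1564.
C₀ = D/Vd = 1306/53 ≈ 24.642 μg/mL.
Before the 3rd dose, 2 doses have been given. Superposition: Cmin = C₀·(f + f²).
≈ 24.642 × (0.1564 + 0.0245) ≈ 24.642 × 0.1809 ≈ 4.458 μg/mL.

4.5 μg/mL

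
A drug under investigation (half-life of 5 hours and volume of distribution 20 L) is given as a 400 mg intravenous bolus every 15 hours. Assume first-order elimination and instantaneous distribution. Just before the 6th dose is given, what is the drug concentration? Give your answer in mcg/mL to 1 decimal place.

2.9 mcg/mL

f = (1/2)^(τ/t½) = (1/2)^(15/5) ≈ 0.1250.
C₀ = D/Vd = 400/20 ≈ 20.000 mcg/mL.
Before the 6th dose, 5 doses have been given. Superposition: Cmin = C₀·(f + f² + … + f^5).
≈ 20.000 × (0.1250 + 0.0156 + 0.0020 + 0.0002 + 0.0000) ≈ 20.000 × 0.1428 ≈ 2.856 mcg/mL.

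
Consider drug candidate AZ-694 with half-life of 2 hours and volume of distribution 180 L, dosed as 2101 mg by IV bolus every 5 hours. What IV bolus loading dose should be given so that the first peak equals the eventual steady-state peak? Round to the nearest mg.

f = (1/2)^(5/2) ≈ 0.176777; accumulation ratio R = 1/(1−f) ≈ 1.21474.
Loading dose to hit Cmax,ss on first dose: D_load = D_maint·R ≈ 2101 × 1.21474 ≈ 2552.17 mg.

2552 mg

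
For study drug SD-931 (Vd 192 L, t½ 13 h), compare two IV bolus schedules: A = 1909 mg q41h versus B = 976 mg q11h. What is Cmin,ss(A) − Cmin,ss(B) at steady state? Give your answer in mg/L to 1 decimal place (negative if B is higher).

Regimen A: f = (1/2)^(41/13) ≈ 0.1124; Cmin,ss = (1909/192)·f/(1−f) ≈ 1.259 mg/L.
Regimen B: f = (1/2)^(11/13) ≈ 0.5563; Cmin,ss = (976/192)·f/(1−f) ≈ 6.373 mg/L.
Difference ≈ 1.259 − 6.373 ≈ -5.114 mg/L.

-5.1 mg/L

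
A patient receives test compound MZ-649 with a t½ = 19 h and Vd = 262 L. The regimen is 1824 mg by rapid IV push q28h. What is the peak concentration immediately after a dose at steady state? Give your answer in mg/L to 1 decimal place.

10.9 mg/L

Over one 28-h interval, 28/19 ≈ 1.4737 half-lives elapse, leaving f ≈ 0.3601 of each dose.
At steady state, accumulation factor R = 1/(1 − e^(−kτ)) ≈ 1.5627.
Each bolus raises the concentration by D/Vd = 1824/262 ≈ 6.962 mg/L.
Steady-state peak Cmax,ss = C₀·R ≈ 6.962 × 1.5627 ≈ 10.880 mg/L.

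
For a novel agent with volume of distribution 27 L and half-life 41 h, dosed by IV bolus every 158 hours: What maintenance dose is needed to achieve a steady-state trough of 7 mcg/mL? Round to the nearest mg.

2543 mg

τ/t½ = 158/41 ≈ 3.8537, so f = (1/2)^(158/41) ≈ 0.069172.
Cmin,ss = (D/Vd)·f/(1−f), so D = Cmin,ss·Vd·(1−f)/f.
D = 7 × 27 × (1−f)/f ≈ 7 × 27 × 13.45672 ≈ 2543.32 mg.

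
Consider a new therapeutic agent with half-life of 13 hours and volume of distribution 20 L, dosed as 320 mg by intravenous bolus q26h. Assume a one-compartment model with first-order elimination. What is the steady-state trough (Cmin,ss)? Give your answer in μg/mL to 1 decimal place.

τ = 26 h = 2 half-lives, so f = (1/2)^2 = 0.25.
Accumulation ratio R = 1/(1 − f) = 1/0.75 = 4/3.
Single-dose peak C₀ = D/Vd = 320/20 = 16 μg/mL.
Steady-state peak Cmax,ss = C₀·R = 16 × 4/3 ≈ 21.333 μg/mL.
Steady-state trough Cmin,ss = Cmax,ss·f ≈ 21.333 × 0.25 ≈ 5.333 μg/mL.

5.3 μg/mL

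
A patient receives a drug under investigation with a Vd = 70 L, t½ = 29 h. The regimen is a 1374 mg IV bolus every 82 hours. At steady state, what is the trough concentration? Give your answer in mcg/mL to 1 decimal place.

3.2 mcg/mL

Over one 82-h interval, 82/29 ≈ 2.8276 half-lives elapse, leaving f ≈ 0.1409 of each dose.
Accumulation ratio R = 1/(1 − f) ≈ 1/0.8591 ≈ 1.1640.
Single-dose peak C₀ = D/Vd = 1374/70 ≈ 19.629 mcg/mL.
Cmax,ss = C₀/(1 − f) ≈ 19.629/0.8591 ≈ 22.848 mcg/mL.
Steady-state trough Cmin,ss = Cmax,ss·f ≈ 22.848 × 0.1409 ≈ 3.219 mcg/mL.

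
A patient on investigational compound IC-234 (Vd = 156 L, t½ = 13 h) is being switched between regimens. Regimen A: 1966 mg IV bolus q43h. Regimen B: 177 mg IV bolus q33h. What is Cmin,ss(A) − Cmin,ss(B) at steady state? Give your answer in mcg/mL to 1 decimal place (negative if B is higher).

1.2 mcg/mL

Regimen A: f = (1/2)^(43/13) ≈ 0.1010; Cmin,ss = (1966/156)·f/(1−f) ≈ 1.416 mcg/mL.
Regimen B: f = (1/2)^(33/13) ≈ 0.1721; Cmin,ss = (177/156)·f/(1−f) ≈ 0.236 mcg/mL.
Difference ≈ 1.416 − 0.236 ≈ 1.180 mcg/mL.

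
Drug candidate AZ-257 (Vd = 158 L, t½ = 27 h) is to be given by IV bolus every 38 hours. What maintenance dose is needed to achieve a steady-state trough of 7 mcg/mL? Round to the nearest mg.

1828 mg

τ/t½ = 38/27 ≈ 1.4074, so f = (1/2)^(38/27) ≈ 0.376989.
Cmin,ss = (D/Vd)·f/(1−f), so D = Cmin,ss·Vd·(1−f)/f.
D = 7 × 158 × (1−f)/f ≈ 7 × 158 × 1.65260 ≈ 1827.78 mg.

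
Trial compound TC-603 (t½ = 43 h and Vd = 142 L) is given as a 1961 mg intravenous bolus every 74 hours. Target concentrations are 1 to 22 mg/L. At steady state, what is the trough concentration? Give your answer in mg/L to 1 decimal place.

τ/t½ = 74/43 ≈ 1.7209, so fraction remaining f = (1/2)^(74/43) ≈ 0.3034.
Accumulation ratio R = 1/(1 − f) ≈ 1/0.6966 ≈ 1.4355.
Single-dose peak C₀ = D/Vd = 1961/142 ≈ 13.810 mg/L.
Cmax,ss = C₀/(1 − f) ≈ 13.810/0.6966 ≈ 19.825 mg/L.
Steady-state trough Cmin,ss = Cmax,ss·f ≈ 19.825 × 0.3034 ≈ 6.015 mg/L.
Trough 6.0 mg/L vs MEC 1 mg/L: adequate.

6.0 mg/L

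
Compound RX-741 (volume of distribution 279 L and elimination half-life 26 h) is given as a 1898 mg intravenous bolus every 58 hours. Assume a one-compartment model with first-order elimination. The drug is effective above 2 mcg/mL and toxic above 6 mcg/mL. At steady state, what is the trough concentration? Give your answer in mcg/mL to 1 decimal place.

Over one 58-h interval, 58/26 ≈ 2.2308 half-lives elapse, leaving f ≈ 0.2130 of each dose.
Each bolus raises the concentration by D/Vd = 1898/279 ≈ 6.803 mcg/mL.
Steady-state trough Cmin,ss = C₀·f/(1−f) ≈ 6.803 × 0.2130/0.7870 ≈ 1.841 mcg/mL.
Trough 1.8 mcg/mL vs MEC 2 mcg/mL: subtherapeutic.

1.8 mcg/mL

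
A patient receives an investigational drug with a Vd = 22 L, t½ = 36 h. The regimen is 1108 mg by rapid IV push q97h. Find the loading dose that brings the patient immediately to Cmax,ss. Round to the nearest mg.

1310 mg

f = (1/2)^(97/36) ≈ 0.154487; accumulation ratio R = 1/(1−f) ≈ 1.18271.
Loading dose to hit Cmax,ss on first dose: D_load = D_maint·R ≈ 1108 × 1.18271 ≈ 1310.44 mg.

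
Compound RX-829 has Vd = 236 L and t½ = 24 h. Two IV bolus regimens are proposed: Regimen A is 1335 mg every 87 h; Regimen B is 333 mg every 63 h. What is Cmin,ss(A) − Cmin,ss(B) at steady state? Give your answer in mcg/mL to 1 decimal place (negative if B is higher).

Regimen A: f = (1/2)^(87/24) ≈ 0.0811; Cmin,ss = (1335/236)·f/(1−f) ≈ 0.499 mcg/mL.
Regimen B: f = (1/2)^(63/24) ≈ 0.1621; Cmin,ss = (333/236)·f/(1−f) ≈ 0.273 mcg/mL.
Difference ≈ 0.499 − 0.273 ≈ 0.226 mcg/mL.

0.2 mcg/mL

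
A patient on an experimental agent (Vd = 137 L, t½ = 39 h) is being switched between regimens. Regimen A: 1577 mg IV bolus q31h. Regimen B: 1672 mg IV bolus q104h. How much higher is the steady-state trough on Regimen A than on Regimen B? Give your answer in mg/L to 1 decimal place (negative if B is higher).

13.4 mg/L

Regimen A: f = (1/2)^(31/39) ≈ 0.5764; Cmin,ss = (1577/137)·f/(1−f) ≈ 15.663 mg/L.
Regimen B: f = (1/2)^(104/39) ≈ 0.1575; Cmin,ss = (1672/137)·f/(1−f) ≈ 2.282 mg/L.
Difference ≈ 15.663 − 2.282 ≈ 13.381 mg/L.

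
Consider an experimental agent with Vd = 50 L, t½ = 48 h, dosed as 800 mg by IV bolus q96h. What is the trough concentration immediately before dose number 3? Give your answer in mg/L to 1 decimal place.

f = (1/2)^(τ/t½) = (1/2)^(96/48) ≈ 0.2500.
C₀ = D/Vd = 800/50 ≈ 16.000 mg/L.
Before the 3rd dose, 2 doses have been given. Superposition: Cmin = C₀·(f + f²).
≈ 16.000 × (0.2500 + 0.0625) ≈ 16.000 × 0.3125 ≈ 5.000 mg/L.

5.0 mg/L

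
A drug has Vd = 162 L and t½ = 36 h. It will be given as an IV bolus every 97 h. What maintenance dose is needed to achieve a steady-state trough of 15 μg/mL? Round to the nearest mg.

13299 mg

τ/t½ = 97/36 ≈ 2.6944, so f = (1/2)^(97/36) ≈ 0.154487.
Cmin,ss = (D/Vd)·f/(1−f), so D = Cmin,ss·Vd·(1−f)/f.
D = 15 × 162 × (1−f)/f ≈ 15 × 162 × 5.47304 ≈ 13299.49 mg.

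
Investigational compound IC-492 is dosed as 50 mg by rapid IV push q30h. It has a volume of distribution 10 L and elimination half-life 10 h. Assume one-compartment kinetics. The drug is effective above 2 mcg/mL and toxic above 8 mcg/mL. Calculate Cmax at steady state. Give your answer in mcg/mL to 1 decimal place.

The dosing interval is 3 half-lives, so f = 2^(−3) = 0.125.
Accumulation ratio R = 1/(1 − f) = 1/0.875 = 8/7.
Single-dose peak C₀ = D/Vd = 50/10 = 5 mcg/mL.
Steady-state peak Cmax,ss = C₀·R = 5 × 8/7 ≈ 5.714 mcg/mL.
Peak 5.7 mcg/mL vs MTC 8 mcg/mL: below toxic threshold.

5.7 mcg/mL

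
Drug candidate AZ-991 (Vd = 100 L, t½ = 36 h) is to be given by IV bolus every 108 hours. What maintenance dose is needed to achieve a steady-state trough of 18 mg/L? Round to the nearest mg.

12600 mg

τ/t½ = 108/36 ≈ 3, so f = (1/2)^(108/36) ≈ 0.125000.
Cmin,ss = (D/Vd)·f/(1−f), so D = Cmin,ss·Vd·(1−f)/f.
D = 18 × 100 × (1−f)/f ≈ 18 × 100 × 7.00000 ≈ 12600.00 mg.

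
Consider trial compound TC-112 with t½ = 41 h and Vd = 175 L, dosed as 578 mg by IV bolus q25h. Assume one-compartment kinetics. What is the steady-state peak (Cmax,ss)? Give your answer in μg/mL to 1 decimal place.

9.6 μg/mL

k = ln2/t½ = ln2/41 ≈ 0.016906 h⁻¹; fraction remaining f = e^(−kτ) = e^(−0.016906×25) ≈ 0.6553.
Accumulation ratio R = 1/(1 − f) ≈ 1/0.3447 ≈ 2.9011.
Each bolus raises the concentration by D/Vd = 578/175 ≈ 3.303 μg/mL.
Cmax,ss = C₀/(1 − f) ≈ 3.303/0.3447 ≈ 9.582 μg/mL.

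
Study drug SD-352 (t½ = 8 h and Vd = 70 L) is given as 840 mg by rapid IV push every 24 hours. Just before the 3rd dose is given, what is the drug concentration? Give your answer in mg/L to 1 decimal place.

1.7 mg/L

f = (1/2)^(τ/t½) = (1/2)^(24/8) ≈ 0.1250.
C₀ = D/Vd = 840/70 ≈ 12.000 mg/L.
Before the 3rd dose, 2 doses have been given. Superposition: Cmin = C₀·(f + f²).
≈ 12.000 × (0.1250 + 0.0156) ≈ 12.000 × 0.1406 ≈ 1.687 mg/L.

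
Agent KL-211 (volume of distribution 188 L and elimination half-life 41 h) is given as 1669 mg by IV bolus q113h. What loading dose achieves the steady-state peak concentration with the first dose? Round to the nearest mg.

f = (1/2)^(113/41) ≈ 0.148024; accumulation ratio R = 1/(1−f) ≈ 1.17374.
Loading dose to hit Cmax,ss on first dose: D_load = D_maint·R ≈ 1669 × 1.17374 ≈ 1958.97 mg.

1959 mg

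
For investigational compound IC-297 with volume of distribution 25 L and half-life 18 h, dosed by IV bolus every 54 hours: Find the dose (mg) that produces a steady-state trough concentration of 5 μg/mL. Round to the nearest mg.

τ/t½ = 54/18 ≈ 3, so f = (1/2)^(54/18) ≈ 0.125000.
Cmin,ss = (D/Vd)·f/(1−f), so D = Cmin,ss·Vd·(1−f)/f.
D = 5 × 25 × (1−f)/f ≈ 5 × 25 × 7.00000 ≈ 875.00 mg.

875 mg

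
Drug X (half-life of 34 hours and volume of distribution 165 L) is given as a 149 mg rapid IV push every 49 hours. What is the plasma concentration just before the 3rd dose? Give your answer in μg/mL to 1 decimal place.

f = (1/2)^(τ/t½) = (1/2)^(49/34) ≈ 0.3683.
C₀ = D/Vd = 149/165 ≈ 0.903 μg/mL.
Before the 3rd dose, 2 doses have been given. Superposition: Cmin = C₀·(f + f²).
≈ 0.903 × (0.3683 + 0.1356) ≈ 0.903 × 0.5039 ≈ 0.455 μg/mL.

0.5 μg/mL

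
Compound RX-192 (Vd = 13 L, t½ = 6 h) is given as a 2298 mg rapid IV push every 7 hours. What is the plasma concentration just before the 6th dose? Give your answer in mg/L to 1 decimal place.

139.5 mg/L

f = (1/2)^(τ/t½) = (1/2)^(7/6) ≈ 0.4454.
C₀ = D/Vd = 2298/13 ≈ 176.769 mg/L.
Before the 6th dose, 5 doses have been given. Superposition: Cmin = C₀·(f + f² + … + f^5).
≈ 176.769 × (0.4454 + 0.1984 + 0.0884 + 0.0394 + 0.0175) ≈ 176.769 × 0.7891 ≈ 139.488 mg/L.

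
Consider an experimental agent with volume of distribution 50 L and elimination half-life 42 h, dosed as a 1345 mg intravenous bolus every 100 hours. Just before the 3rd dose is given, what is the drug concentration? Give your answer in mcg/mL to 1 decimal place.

6.2 mcg/mL

f = (1/2)^(τ/t½) = (1/2)^(100/42) ≈ 0.1920.
C₀ = D/Vd = 1345/50 ≈ 26.900 mcg/mL.
Before the 3rd dose, 2 doses have been given. Superposition: Cmin = C₀·(f + f²).
≈ 26.900 × (0.1920 + 0.0369) ≈ 26.900 × 0.2289 ≈ 6.157 mcg/mL.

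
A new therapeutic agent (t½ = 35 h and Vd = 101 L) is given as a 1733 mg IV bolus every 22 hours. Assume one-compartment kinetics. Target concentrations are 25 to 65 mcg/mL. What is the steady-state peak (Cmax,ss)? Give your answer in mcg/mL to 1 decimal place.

k = ln2/t½ = ln2/35 ≈ 0.019804 h⁻¹; fraction remaining f = e^(−kτ) = e^(−0.019804×22) ≈ 0.6468.
At steady state, accumulation factor R = 1/(1 − e^(−kτ)) ≈ 2.8313.
Single-dose peak C₀ = D/Vd = 1733/101 ≈ 17.158 mcg/mL.
Steady-state peak Cmax,ss = C₀·R ≈ 17.158 × 2.8313 ≈ 48.579 mcg/mL.
Peak 48.6 mcg/mL vs MTC 65 mcg/mL: below toxic threshold.

48.6 mcg/mL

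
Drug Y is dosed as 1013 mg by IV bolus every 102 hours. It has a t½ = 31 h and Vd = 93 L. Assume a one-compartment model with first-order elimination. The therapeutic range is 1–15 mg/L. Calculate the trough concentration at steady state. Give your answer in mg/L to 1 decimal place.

τ/t½ = 102/31 ≈ 3.2903, so fraction remaining f = (1/2)^(102/31) ≈ 0.1022.
At steady state, accumulation factor R = 1/(1 − e^(−kτ)) ≈ 1.1138.
Single-dose peak C₀ = D/Vd = 1013/93 ≈ 10.892 mg/L.
Steady-state peak Cmax,ss = C₀·R ≈ 10.892 × 1.1138 ≈ 12.132 mg/L.
One interval later, Cmin,ss = Cmax,ss·e^(−kτ) ≈ 12.132 × 0.1022 ≈ 1.240 mg/L.
Trough 1.2 mg/L vs MEC 1 mg/L: adequate.

1.2 mg/L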